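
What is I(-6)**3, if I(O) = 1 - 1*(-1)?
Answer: 8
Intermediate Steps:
I(O) = 2 (I(O) = 1 + 1 = 2)
I(-6)**3 = 2**3 = 8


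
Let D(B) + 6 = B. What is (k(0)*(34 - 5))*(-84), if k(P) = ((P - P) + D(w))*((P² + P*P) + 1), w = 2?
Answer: 9744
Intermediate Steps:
D(B) = -6 + B
k(P) = -4 - 8*P² (k(P) = ((P - P) + (-6 + 2))*((P² + P*P) + 1) = (0 - 4)*((P² + P²) + 1) = -4*(2*P² + 1) = -4*(1 + 2*P²) = -4 - 8*P²)
(k(0)*(34 - 5))*(-84) = ((-4 - 8*0²)*(34 - 5))*(-84) = ((-4 - 8*0)*29)*(-84) = ((-4 + 0)*29)*(-84) = -4*29*(-84) = -116*(-84) = 9744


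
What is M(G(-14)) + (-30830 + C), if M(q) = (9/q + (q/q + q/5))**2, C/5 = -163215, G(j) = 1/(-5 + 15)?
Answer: -2096550899/2500 ≈ -8.3862e+5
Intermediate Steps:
G(j) = 1/10
C = -816075 (C = 5*(-163215) = -816075)
M(q) = (1 + 9/q + q/5)**2 (M(q) = (9/q + (1 + q*(1/5)))**2 = (9/q + (1 + q/5))**2 = (1 + 9/q + q/5)**2)
M(G(-14)) + (-30830 + C) = (45 + (1/10)**2 + 5*(1/10))**2/(25*10**(-2)) + (-30830 - 816075) = (1/25)*100*(45 + 1/100 + 1/2)**2 - 846905 = (1/25)*100*(4551/100)**2 - 846905 = (1/25)*100*(20711601/10000) - 846905 = 20711601/2500 - 846905 = -2096550899/2500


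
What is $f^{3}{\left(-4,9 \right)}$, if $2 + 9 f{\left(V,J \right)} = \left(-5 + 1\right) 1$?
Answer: $- \frac{8}{27} \approx -0.2963$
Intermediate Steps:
$f{\left(V,J \right)} = - \frac{2}{3}$ ($f{\left(V,J \right)} = - \frac{2}{9} + \frac{\left(-5 + 1\right) 1}{9} = - \frac{2}{9} + \frac{\left(-4\right) 1}{9} = - \frac{2}{9} + \frac{1}{9} \left(-4\right) = - \frac{2}{9} - \frac{4}{9} = - \frac{2}{3}$)
$f^{3}{\left(-4,9 \right)} = \left(- \frac{2}{3}\right)^{3} = - \frac{8}{27}$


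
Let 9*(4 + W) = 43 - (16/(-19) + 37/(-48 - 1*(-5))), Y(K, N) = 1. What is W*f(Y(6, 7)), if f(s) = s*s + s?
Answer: 1580/817 ≈ 1.9339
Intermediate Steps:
f(s) = s + s² (f(s) = s² + s = s + s²)
W = 790/817 (W = -4 + (43 - (16/(-19) + 37/(-48 - 1*(-5))))/9 = -4 + (43 - (16*(-1/19) + 37/(-48 + 5)))/9 = -4 + (43 - (-16/19 + 37/(-43)))/9 = -4 + (43 - (-16/19 + 37*(-1/43)))/9 = -4 + (43 - (-16/19 - 37/43))/9 = -4 + (43 - 1*(-1391/817))/9 = -4 + (43 + 1391/817)/9 = -4 + (⅑)*(36522/817) = -4 + 4058/817 = 790/817 ≈ 0.96695)
W*f(Y(6, 7)) = 790*(1*(1 + 1))/817 = 790*(1*2)/817 = (790/817)*2 = 1580/817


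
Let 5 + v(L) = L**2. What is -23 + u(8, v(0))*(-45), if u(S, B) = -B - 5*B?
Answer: -1373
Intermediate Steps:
v(L) = -5 + L**2
u(S, B) = -6*B
-23 + u(8, v(0))*(-45) = -23 - 6*(-5 + 0**2)*(-45) = -23 - 6*(-5 + 0)*(-45) = -23 - 6*(-5)*(-45) = -23 + 30*(-45) = -23 - 1350 = -1373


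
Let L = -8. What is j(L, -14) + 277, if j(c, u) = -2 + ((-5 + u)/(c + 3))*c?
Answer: 1223/5 ≈ 244.60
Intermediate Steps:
j(c, u) = -2 + c*(-5 + u)/(3 + c) (j(c, u) = -2 + ((-5 + u)/(3 + c))*c = -2 + c*(-5 + u)/(3 + c))
j(L, -14) + 277 = (-6 - 7*(-8) - 8*(-14))/(3 - 8) + 277 = (-6 + 56 + 112)/(-5) + 277 = -1/5*162 + 277 = -162/5 + 277 = 1223/5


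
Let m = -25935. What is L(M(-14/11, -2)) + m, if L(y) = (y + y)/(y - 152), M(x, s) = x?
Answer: -21863191/843 ≈ -25935.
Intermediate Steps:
L(y) = 2*y/(-152 + y) (L(y) = (2*y)/(-152 + y) = 2*y/(-152 + y))
L(M(-14/11, -2)) + m = 2*(-14/11)/(-152 - 14/11) - 25935 = 2*(-14/11)/(-1686/11) - 25935 = 2*(-14/11)*(-11/1686) - 25935 = 14/843 - 25935 = -21863191/843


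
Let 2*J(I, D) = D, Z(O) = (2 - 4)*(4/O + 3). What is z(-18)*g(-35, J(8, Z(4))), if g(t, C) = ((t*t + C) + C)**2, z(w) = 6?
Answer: 8886534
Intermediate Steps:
Z(O) = -6 - 8/O (Z(O) = -2*(3 + 4/O) = -6 - 8/O)
J(I, D) = D/2
g(t, C) = (t**2 + 2*C)**2 (g(t, C) = ((t**2 + C) + C)**2 = ((C + t**2) + C)**2 = (t**2 + 2*C)**2)
z(-18)*g(-35, J(8, Z(4))) = 6*((-35)**2 + 2*((-6 - 8/4)/2))**2 = 6*(1225 + 2*((-6 - 8*1/4)/2))**2 = 6*(1225 + 2*((-6 - 2)/2))**2 = 6*(1225 + 2*((1/2)*(-8)))**2 = 6*(1225 + 2*(-4))**2 = 6*(1225 - 8)**2 = 6*1217**2 = 6*1481089 = 8886534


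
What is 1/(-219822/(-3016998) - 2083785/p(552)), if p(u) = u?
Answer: -92521272/349258546427 ≈ -0.00026491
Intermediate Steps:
1/(-219822/(-3016998) - 2083785/p(552)) = 1/(-219822/(-3016998) - 2083785/552) = 1/(-219822*(-1/3016998) - 2083785*1/552) = 1/(36637/502833 - 694595/184) = 1/(-349258546427/92521272) = -92521272/349258546427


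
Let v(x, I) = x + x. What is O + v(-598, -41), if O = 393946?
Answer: 392750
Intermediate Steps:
v(x, I) = 2*x
O + v(-598, -41) = 393946 + 2*(-598) = 393946 - 1196 = 392750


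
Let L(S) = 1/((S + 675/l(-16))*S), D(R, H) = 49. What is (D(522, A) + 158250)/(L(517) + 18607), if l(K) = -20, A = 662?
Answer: 158197846939/18595110131 ≈ 8.5075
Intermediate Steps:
L(S) = 1/(S*(-135/4 + S)) (L(S) = 1/((S + 675/(-20))*S) = 1/((S + 675*(-1/20))*S) = 1/((S - 135/4)*S) = 1/((-135/4 + S)*S) = 1/(S*(-135/4 + S)))
(D(522, A) + 158250)/(L(517) + 18607) = (49 + 158250)/(4/(517*(-135 + 4*517)) + 18607) = 158299/(4*(1/517)/(-135 + 2068) + 18607) = 158299/(4*(1/517)/1933 + 18607) = 158299/(4*(1/517)*(1/1933) + 18607) = 158299/(4/999361 + 18607) = 158299/(18595110131/999361) = 158299*(999361/18595110131) = 158197846939/18595110131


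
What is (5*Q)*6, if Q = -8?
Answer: -240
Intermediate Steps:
(5*Q)*6 = (5*(-8))*6 = -40*6 = -240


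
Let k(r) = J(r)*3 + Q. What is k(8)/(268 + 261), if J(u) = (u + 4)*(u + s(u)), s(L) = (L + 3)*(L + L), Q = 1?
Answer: 6625/529 ≈ 12.524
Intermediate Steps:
s(L) = 2*L*(3 + L) (s(L) = (3 + L)*(2*L) = 2*L*(3 + L))
J(u) = (4 + u)*(u + 2*u*(3 + u)) (J(u) = (u + 4)*(u + 2*u*(3 + u)) = (4 + u)*(u + 2*u*(3 + u)))
k(r) = 1 + 3*r*(28 + 2*r² + 15*r) (k(r) = (r*(28 + 2*r² + 15*r))*3 + 1 = 3*r*(28 + 2*r² + 15*r) + 1 = 1 + 3*r*(28 + 2*r² + 15*r))
k(8)/(268 + 261) = (1 + 6*8³ + 45*8² + 84*8)/(268 + 261) = (1 + 6*512 + 45*64 + 672)/529 = (1 + 3072 + 2880 + 672)*(1/529) = 6625*(1/529) = 6625/529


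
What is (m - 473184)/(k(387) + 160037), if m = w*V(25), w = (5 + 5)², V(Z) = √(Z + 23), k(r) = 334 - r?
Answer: -3286/1111 + 25*√3/9999 ≈ -2.9534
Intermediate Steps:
V(Z) = √(23 + Z)
w = 100 (w = 10² = 100)
m = 400*√3 (m = 100*√(23 + 25) = 100*√48 = 100*(4*√3) = 400*√3 ≈ 692.82)
(m - 473184)/(k(387) + 160037) = (400*√3 - 473184)/((334 - 1*387) + 160037) = (-473184 + 400*√3)/((334 - 387) + 160037) = (-473184 + 400*√3)/(-53 + 160037) = (-473184 + 400*√3)/159984 = (-473184 + 400*√3)*(1/159984) = -3286/1111 + 25*√3/9999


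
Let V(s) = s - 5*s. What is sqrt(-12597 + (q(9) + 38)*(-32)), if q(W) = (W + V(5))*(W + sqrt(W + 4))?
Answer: sqrt(-10645 + 352*sqrt(13)) ≈ 96.829*I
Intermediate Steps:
V(s) = -4*s
q(W) = (-20 + W)*(W + sqrt(4 + W)) (q(W) = (W - 4*5)*(W + sqrt(W + 4)) = (W - 20)*(W + sqrt(4 + W)) = (-20 + W)*(W + sqrt(4 + W)))
sqrt(-12597 + (q(9) + 38)*(-32)) = sqrt(-12597 + ((9**2 - 20*9 - 20*sqrt(4 + 9) + 9*sqrt(4 + 9)) + 38)*(-32)) = sqrt(-12597 + ((81 - 180 - 20*sqrt(13) + 9*sqrt(13)) + 38)*(-32)) = sqrt(-12597 + ((-99 - 11*sqrt(13)) + 38)*(-32)) = sqrt(-12597 + (-61 - 11*sqrt(13))*(-32)) = sqrt(-12597 + (1952 + 352*sqrt(13))) = sqrt(-10645 + 352*sqrt(13))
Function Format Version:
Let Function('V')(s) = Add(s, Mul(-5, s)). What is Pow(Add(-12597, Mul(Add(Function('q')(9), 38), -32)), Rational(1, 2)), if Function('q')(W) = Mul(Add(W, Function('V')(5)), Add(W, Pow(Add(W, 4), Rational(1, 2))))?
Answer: Pow(Add(-10645, Mul(352, Pow(13, Rational(1, 2)))), Rational(1, 2)) ≈ Mul(96.829, I)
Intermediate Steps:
Function('V')(s) = Mul(-4, s)
Function('q')(W) = Mul(Add(-20, W), Add(W, Pow(Add(4, W), Rational(1, 2)))) (Function('q')(W) = Mul(Add(W, Mul(-4, 5)), Add(W, Pow(Add(W, 4), Rational(1, 2)))) = Mul(Add(W, -20), Add(W, Pow(Add(4, W), Rational(1, 2)))) = Mul(Add(-20, W), Add(W, Pow(Add(4, W), Rational(1, 2)))))
Pow(Add(-12597, Mul(Add(Function('q')(9), 38), -32)), Rational(1, 2)) = Pow(Add(-12597, Mul(Add(Add(Pow(9, 2), Mul(-20, 9), Mul(-20, Pow(Add(4, 9), Rational(1, 2))), Mul(9, Pow(Add(4, 9), Rational(1, 2)))), 38), -32)), Rational(1, 2)) = Pow(Add(-12597, Mul(Add(Add(81, -180, Mul(-20, Pow(13, Rational(1, 2))), Mul(9, Pow(13, Rational(1, 2)))), 38), -32)), Rational(1, 2)) = Pow(Add(-12597, Mul(Add(Add(-99, Mul(-11, Pow(13, Rational(1, 2)))), 38), -32)), Rational(1, 2)) = Pow(Add(-12597, Mul(Add(-61, Mul(-11, Pow(13, Rational(1, 2)))), -32)), Rational(1, 2)) = Pow(Add(-12597, Add(1952, Mul(352, Pow(13, Rational(1, 2))))), Rational(1, 2)) = Pow(Add(-10645, Mul(352, Pow(13, Rational(1, 2)))), Rational(1, 2))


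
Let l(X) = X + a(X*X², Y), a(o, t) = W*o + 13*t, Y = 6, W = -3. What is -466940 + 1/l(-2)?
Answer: -46693999/100 ≈ -4.6694e+5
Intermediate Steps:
a(o, t) = -3*o + 13*t
l(X) = 78 + X - 3*X³ (l(X) = X + (-3*X*X² + 13*6) = X + (-3*X³ + 78) = X + (78 - 3*X³) = 78 + X - 3*X³)
-466940 + 1/l(-2) = -466940 + 1/(78 - 2 - 3*(-2)³) = -466940 + 1/(78 - 2 - 3*(-8)) = -466940 + 1/(78 - 2 + 24) = -466940 + 1/100 = -46693999/100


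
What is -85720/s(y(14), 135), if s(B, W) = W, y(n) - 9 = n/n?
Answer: -17144/27 ≈ -634.96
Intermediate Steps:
y(n) = 10 (y(n) = 9 + n/n = 9 + 1 = 10)
-85720/s(y(14), 135) = -85720/135 = -85720*1/135 = -17144/27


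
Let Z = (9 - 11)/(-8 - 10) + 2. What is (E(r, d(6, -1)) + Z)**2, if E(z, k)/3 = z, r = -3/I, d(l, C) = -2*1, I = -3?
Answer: 2116/81 ≈ 26.123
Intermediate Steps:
d(l, C) = -2
r = 1 (r = -3/(-3) = -3*(-1/3) = 1)
E(z, k) = 3*z
Z = 19/9 (Z = -2/(-18) + 2 = -2*(-1/18) + 2 = 1/9 + 2 = 19/9 ≈ 2.1111)
(E(r, d(6, -1)) + Z)**2 = (3*1 + 19/9)**2 = (3 + 19/9)**2 = (46/9)**2 = 2116/81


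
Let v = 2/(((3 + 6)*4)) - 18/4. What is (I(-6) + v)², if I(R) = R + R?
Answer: 21904/81 ≈ 270.42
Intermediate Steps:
I(R) = 2*R
v = -40/9 (v = 2/((9*4)) - 18*¼ = 2/36 - 9/2 = 2*(1/36) - 9/2 = 1/18 - 9/2 = -40/9 ≈ -4.4444)
(I(-6) + v)² = (2*(-6) - 40/9)² = (-12 - 40/9)² = (-148/9)² = 21904/81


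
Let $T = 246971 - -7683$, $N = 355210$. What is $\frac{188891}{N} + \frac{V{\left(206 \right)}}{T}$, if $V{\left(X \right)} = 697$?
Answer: $\frac{12087357521}{22613911835} \approx 0.53451$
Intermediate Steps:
$T = 254654$ ($T = 246971 + 7683 = 254654$)
$\frac{188891}{N} + \frac{V{\left(206 \right)}}{T} = \frac{188891}{355210} + \frac{697}{254654} = \frac{12087357521}{22613911835}$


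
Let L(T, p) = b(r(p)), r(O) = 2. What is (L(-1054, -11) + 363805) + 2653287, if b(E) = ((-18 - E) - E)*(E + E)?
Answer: 3017004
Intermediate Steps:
b(E) = 2*E*(-18 - 2*E) (b(E) = (-18 - 2*E)*(2*E) = 2*E*(-18 - 2*E))
L(T, p) = -88 (L(T, p) = -4*2*(9 + 2) = -4*2*11 = -88)
(L(-1054, -11) + 363805) + 2653287 = (-88 + 363805) + 2653287 = 363717 + 2653287 = 3017004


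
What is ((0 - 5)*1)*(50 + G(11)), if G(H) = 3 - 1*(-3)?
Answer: -280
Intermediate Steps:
G(H) = 6 (G(H) = 3 + 3 = 6)
((0 - 5)*1)*(50 + G(11)) = ((0 - 5)*1)*(50 + 6) = -5*1*56 = -5*56 = -280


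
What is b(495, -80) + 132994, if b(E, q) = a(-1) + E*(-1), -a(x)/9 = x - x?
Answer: 132499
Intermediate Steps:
a(x) = 0 (a(x) = -9*(x - x) = -9*0 = 0)
b(E, q) = -E (b(E, q) = 0 + E*(-1) = 0 - E = -E)
b(495, -80) + 132994 = -1*495 + 132994 = -495 + 132994 = 132499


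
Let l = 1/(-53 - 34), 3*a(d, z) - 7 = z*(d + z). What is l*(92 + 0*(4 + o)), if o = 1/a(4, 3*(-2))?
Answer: -92/87 ≈ -1.0575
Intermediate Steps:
a(d, z) = 7/3 + z*(d + z)/3 (a(d, z) = 7/3 + (z*(d + z))/3 = 7/3 + z*(d + z)/3)
o = 3/19 (o = 1/(7/3 + (3*(-2))²/3 + (⅓)*4*(3*(-2))) = 1/(7/3 + (⅓)*(-6)² + (⅓)*4*(-6)) = 1/(7/3 + (⅓)*36 - 8) = 1/(7/3 + 12 - 8) = 1/(19/3) = 3/19 ≈ 0.15789)
l = -1/87 (l = 1/(-87) = -1/87 ≈ -0.011494)
l*(92 + 0*(4 + o)) = -(92 + 0*(4 + 3/19))/87 = -(92 + 0*(79/19))/87 = -(92 + 0)/87 = -1/87*92 = -92/87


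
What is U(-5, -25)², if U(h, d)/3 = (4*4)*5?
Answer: 57600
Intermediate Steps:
U(h, d) = 240 (U(h, d) = 3*((4*4)*5) = 3*(16*5) = 3*80 = 240)
U(-5, -25)² = 240² = 57600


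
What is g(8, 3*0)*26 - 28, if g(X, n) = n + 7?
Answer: 154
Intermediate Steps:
g(X, n) = 7 + n
g(8, 3*0)*26 - 28 = (7 + 3*0)*26 - 28 = (7 + 0)*26 - 28 = 7*26 - 28 = 182 - 28 = 154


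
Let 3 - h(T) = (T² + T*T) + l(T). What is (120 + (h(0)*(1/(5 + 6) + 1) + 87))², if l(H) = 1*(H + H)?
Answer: 5349969/121 ≈ 44215.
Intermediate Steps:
l(H) = 2*H (l(H) = 1*(2*H) = 2*H)
h(T) = 3 - 2*T - 2*T² (h(T) = 3 - ((T² + T*T) + 2*T) = 3 - ((T² + T²) + 2*T) = 3 - (2*T² + 2*T) = 3 - (2*T + 2*T²) = 3 + (-2*T - 2*T²) = 3 - 2*T - 2*T²)
(120 + (h(0)*(1/(5 + 6) + 1) + 87))² = (120 + ((3 - 2*0 - 2*0²)*(1/(5 + 6) + 1) + 87))² = (120 + ((3 + 0 - 2*0)*(1/11 + 1) + 87))² = (120 + ((3 + 0 + 0)*(1/11 + 1) + 87))² = (120 + (3*(12/11) + 87))² = (120 + (36/11 + 87))² = (120 + 993/11)² = (2313/11)² = 5349969/121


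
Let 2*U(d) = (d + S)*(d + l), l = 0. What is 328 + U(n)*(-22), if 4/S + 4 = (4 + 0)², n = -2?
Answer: 874/3 ≈ 291.33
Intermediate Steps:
S = ⅓ (S = 4/(-4 + (4 + 0)²) = 4/(-4 + 4²) = 4/(-4 + 16) = 4/12 = 4*(1/12) = ⅓ ≈ 0.33333)
U(d) = d*(⅓ + d)/2 (U(d) = ((d + ⅓)*(d + 0))/2 = ((⅓ + d)*d)/2 = (d*(⅓ + d))/2 = d*(⅓ + d)/2)
328 + U(n)*(-22) = 328 + ((⅙)*(-2)*(1 + 3*(-2)))*(-22) = 328 + ((⅙)*(-2)*(1 - 6))*(-22) = 328 + ((⅙)*(-2)*(-5))*(-22) = 328 + (5/3)*(-22) = 328 - 110/3 = 874/3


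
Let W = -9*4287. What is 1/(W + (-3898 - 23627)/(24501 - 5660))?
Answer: -18841/726969828 ≈ -2.5917e-5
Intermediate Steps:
W = -38583
1/(W + (-3898 - 23627)/(24501 - 5660)) = 1/(-38583 + (-3898 - 23627)/(24501 - 5660)) = 1/(-38583 - 27525/18841) = 1/(-726969828/18841) = -18841/726969828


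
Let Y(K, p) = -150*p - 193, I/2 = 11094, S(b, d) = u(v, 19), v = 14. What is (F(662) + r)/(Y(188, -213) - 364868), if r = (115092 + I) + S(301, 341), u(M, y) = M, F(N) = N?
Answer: -137956/333111 ≈ -0.41414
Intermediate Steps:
S(b, d) = 14
I = 22188 (I = 2*11094 = 22188)
Y(K, p) = -193 - 150*p
r = 137294 (r = (115092 + 22188) + 14 = 137280 + 14 = 137294)
(F(662) + r)/(Y(188, -213) - 364868) = (662 + 137294)/((-193 - 150*(-213)) - 364868) = 137956/((-193 + 31950) - 364868) = 137956/(31757 - 364868) = 137956/(-333111) = 137956*(-1/333111) = -137956/333111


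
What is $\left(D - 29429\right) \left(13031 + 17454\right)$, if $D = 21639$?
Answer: $-237478150$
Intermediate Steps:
$\left(D - 29429\right) \left(13031 + 17454\right) = \left(21639 - 29429\right) \left(13031 + 17454\right) = \left(-7790\right) 30485 = -237478150$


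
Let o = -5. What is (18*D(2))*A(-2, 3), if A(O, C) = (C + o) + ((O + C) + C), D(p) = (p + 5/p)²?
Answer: 729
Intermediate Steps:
A(O, C) = -5 + O + 3*C (A(O, C) = (C - 5) + ((O + C) + C) = (-5 + C) + ((C + O) + C) = (-5 + C) + (O + 2*C) = -5 + O + 3*C)
(18*D(2))*A(-2, 3) = (18*((5 + 2²)²/2²))*(-5 - 2 + 3*3) = (18*((5 + 4)²/4))*(-5 - 2 + 9) = (18*((¼)*9²))*2 = (18*((¼)*81))*2 = (18*(81/4))*2 = (729/2)*2 = 729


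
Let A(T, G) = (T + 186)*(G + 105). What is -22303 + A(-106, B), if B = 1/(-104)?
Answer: -180749/13 ≈ -13904.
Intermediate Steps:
B = -1/104 ≈ -0.0096154
A(T, G) = (105 + G)*(186 + T) (A(T, G) = (186 + T)*(105 + G) = (105 + G)*(186 + T))
-22303 + A(-106, B) = -22303 + (19530 + 105*(-106) + 186*(-1/104) - 1/104*(-106)) = -22303 + (19530 - 11130 - 93/52 + 53/52) = -22303 + 109190/13 = -180749/13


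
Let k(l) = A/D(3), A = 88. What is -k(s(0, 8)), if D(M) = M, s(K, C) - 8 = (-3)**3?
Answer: -88/3 ≈ -29.333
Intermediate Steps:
s(K, C) = -19 (s(K, C) = 8 + (-3)**3 = 8 - 27 = -19)
k(l) = 88/3
-k(s(0, 8)) = -1*88/3 = -88/3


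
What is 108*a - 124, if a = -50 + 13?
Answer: -4120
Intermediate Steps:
a = -37
108*a - 124 = 108*(-37) - 124 = -3996 - 124 = -4120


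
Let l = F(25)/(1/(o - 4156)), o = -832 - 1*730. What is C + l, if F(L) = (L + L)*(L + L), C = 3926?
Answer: -14291074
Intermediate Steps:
F(L) = 4*L² (F(L) = (2*L)*(2*L) = 4*L²)
o = -1562 (o = -832 - 730 = -1562)
l = -14295000 (l = (4*25²)/(1/(-1562 - 4156)) = (4*625)/(1/(-5718)) = 2500/(-1/5718) = 2500*(-5718) = -14295000)
C + l = 3926 - 14295000 = -14291074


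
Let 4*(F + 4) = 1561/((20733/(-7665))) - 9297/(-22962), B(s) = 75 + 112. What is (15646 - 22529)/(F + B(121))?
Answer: -1456354532408/8215001227 ≈ -177.28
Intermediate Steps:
B(s) = 187
F = -31351800685/211587176 (F = -4 + (1561/((20733/(-7665))) - 9297/(-22962))/4 = -4 + (1561/((20733*(-1/7665))) - 9297*(-1/22962))/4 = -4 + (1561/(-6911/2555) + 3099/7654)/4 = -4 + (1561*(-2555/6911) + 3099/7654)/4 = -4 + (-3988355/6911 + 3099/7654)/4 = -4 + (1/4)*(-30505451981/52896794) = -4 - 30505451981/211587176 = -31351800685/211587176 ≈ -148.17)
(15646 - 22529)/(F + B(121)) = (15646 - 22529)/(-31351800685/211587176 + 187) = -6883/8215001227/211587176 = -6883*211587176/8215001227 = -1456354532408/8215001227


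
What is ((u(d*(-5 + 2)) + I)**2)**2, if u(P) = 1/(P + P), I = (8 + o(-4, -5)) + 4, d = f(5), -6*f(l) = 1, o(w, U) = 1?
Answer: 38416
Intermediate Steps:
f(l) = -1/6 (f(l) = -1/6*1 = -1/6)
d = -1/6 ≈ -0.16667
I = 13 (I = (8 + 1) + 4 = 9 + 4 = 13)
u(P) = 1/(2*P)
((u(d*(-5 + 2)) + I)**2)**2 = ((1/(2*((-(-5 + 2)/6))) + 13)**2)**2 = ((1/(2*((-1/6*(-3)))) + 13)**2)**2 = ((1/(2*(1/2)) + 13)**2)**2 = (((1/2)*2 + 13)**2)**2 = ((1 + 13)**2)**2 = (14**2)**2 = 196**2 = 38416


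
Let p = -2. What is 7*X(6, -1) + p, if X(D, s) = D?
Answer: 40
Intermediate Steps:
7*X(6, -1) + p = 7*6 - 2 = 42 - 2 = 40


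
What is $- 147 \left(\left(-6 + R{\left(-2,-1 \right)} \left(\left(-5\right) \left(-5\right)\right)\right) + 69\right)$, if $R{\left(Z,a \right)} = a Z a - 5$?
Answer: $16464$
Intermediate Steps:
$R{\left(Z,a \right)} = -5 + Z a^{2}$ ($R{\left(Z,a \right)} = Z a a - 5 = Z a^{2} - 5 = -5 + Z a^{2}$)
$- 147 \left(\left(-6 + R{\left(-2,-1 \right)} \left(\left(-5\right) \left(-5\right)\right)\right) + 69\right) = - 147 \left(\left(-6 + \left(-5 - 2 \left(-1\right)^{2}\right) \left(\left(-5\right) \left(-5\right)\right)\right) + 69\right) = - 147 \left(\left(-6 + \left(-5 - 2\right) 25\right) + 69\right) = - 147 \left(\left(-6 - 175\right) + 69\right) = - 147 \left(-181 + 69\right) = \left(-147\right) \left(-112\right) = 16464$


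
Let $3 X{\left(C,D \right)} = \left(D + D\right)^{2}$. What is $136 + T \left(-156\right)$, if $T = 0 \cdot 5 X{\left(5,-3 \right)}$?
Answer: $136$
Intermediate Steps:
$X{\left(C,D \right)} = \frac{4 D^{2}}{3}$ ($X{\left(C,D \right)} = \frac{\left(D + D\right)^{2}}{3} = \frac{\left(2 D\right)^{2}}{3} = \frac{4 D^{2}}{3}$)
$T = 0$ ($T = 0 \cdot 5 \frac{4 \left(-3\right)^{2}}{3} = 0 \cdot \frac{4}{3} \cdot 9 = 0 \cdot 12 = 0$)
$136 + T \left(-156\right) = 136 + 0 \left(-156\right) = 136 + 0 = 136$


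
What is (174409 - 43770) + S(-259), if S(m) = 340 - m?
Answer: 131238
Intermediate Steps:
(174409 - 43770) + S(-259) = (174409 - 43770) + (340 - 1*(-259)) = 130639 + (340 + 259) = 130639 + 599 = 131238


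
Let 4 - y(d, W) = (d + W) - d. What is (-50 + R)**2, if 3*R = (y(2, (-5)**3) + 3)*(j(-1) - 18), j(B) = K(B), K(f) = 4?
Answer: 443556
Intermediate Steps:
y(d, W) = 4 - W (y(d, W) = 4 - ((d + W) - d) = 4 - ((W + d) - d) = 4 - W)
j(B) = 4
R = -616 (R = (((4 - 1*(-5)**3) + 3)*(4 - 18))/3 = (((4 - 1*(-125)) + 3)*(-14))/3 = (((4 + 125) + 3)*(-14))/3 = ((129 + 3)*(-14))/3 = (132*(-14))/3 = (1/3)*(-1848) = -616)
(-50 + R)**2 = (-50 - 616)**2 = (-666)**2 = 443556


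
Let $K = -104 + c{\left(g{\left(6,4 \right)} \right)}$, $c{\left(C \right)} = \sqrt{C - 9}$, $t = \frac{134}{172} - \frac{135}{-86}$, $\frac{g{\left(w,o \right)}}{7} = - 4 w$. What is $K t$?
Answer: $- \frac{10504}{43} + \frac{101 i \sqrt{177}}{43} \approx -244.28 + 31.249 i$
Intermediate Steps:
$g{\left(w,o \right)} = - 28 w$ ($g{\left(w,o \right)} = 7 \left(- 4 w\right) = - 28 w$)
$t = \frac{101}{43}$ ($t = 134 \cdot \frac{1}{172} - - \frac{135}{86} = \frac{67}{86} + \frac{135}{86} = \frac{101}{43} \approx 2.3488$)
$c{\left(C \right)} = \sqrt{-9 + C}$
$K = -104 + i \sqrt{177}$ ($K = -104 + \sqrt{-9 - 168} = -104 + \sqrt{-177} = -104 + i \sqrt{177} \approx -104.0 + 13.304 i$)
$K t = \left(-104 + i \sqrt{177}\right) \frac{101}{43} = - \frac{10504}{43} + \frac{101 i \sqrt{177}}{43}$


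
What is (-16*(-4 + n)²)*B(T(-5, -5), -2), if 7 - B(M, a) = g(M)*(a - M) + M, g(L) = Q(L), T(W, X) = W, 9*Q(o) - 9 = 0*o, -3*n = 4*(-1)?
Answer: -1024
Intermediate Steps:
n = 4/3 (n = -4*(-1)/3 = -⅓*(-4) = 4/3 ≈ 1.3333)
Q(o) = 1 (Q(o) = 1 + (0*o)/9 = 1 + (⅑)*0 = 1 + 0 = 1)
g(L) = 1
B(M, a) = 7 - a (B(M, a) = 7 - (1*(a - M) + M) = 7 - ((a - M) + M) = 7 - a)
(-16*(-4 + n)²)*B(T(-5, -5), -2) = (-16*(-4 + 4/3)²)*(7 - 1*(-2)) = (-16*(-8/3)²)*(7 + 2) = -16*64/9*9 = -1024/9*9 = -1024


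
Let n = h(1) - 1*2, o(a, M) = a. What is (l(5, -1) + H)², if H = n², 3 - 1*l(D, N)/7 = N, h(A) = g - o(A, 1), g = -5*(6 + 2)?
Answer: 3523129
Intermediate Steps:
g = -40 (g = -5*8 = -40)
h(A) = -40 - A
l(D, N) = 21 - 7*N
n = -43 (n = (-40 - 1*1) - 1*2 = (-40 - 1) - 2 = -41 - 2 = -43)
H = 1849 (H = (-43)² = 1849)
(l(5, -1) + H)² = ((21 - 7*(-1)) + 1849)² = ((21 + 7) + 1849)² = (28 + 1849)² = 1877² = 3523129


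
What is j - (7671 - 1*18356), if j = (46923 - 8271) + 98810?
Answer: 148147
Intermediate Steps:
j = 137462 (j = 38652 + 98810 = 137462)
j - (7671 - 1*18356) = 137462 - (7671 - 1*18356) = 137462 - (7671 - 18356) = 137462 - 1*(-10685) = 137462 + 10685 = 148147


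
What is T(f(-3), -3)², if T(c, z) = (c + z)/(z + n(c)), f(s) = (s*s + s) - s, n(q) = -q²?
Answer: 1/196 ≈ 0.0051020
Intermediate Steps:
f(s) = s² (f(s) = (s² + s) - s = (s + s²) - s = s²)
T(c, z) = (c + z)/(z - c²)
T(f(-3), -3)² = (((-3)² - 3)/(-3 - ((-3)²)²))² = ((9 - 3)/(-3 - 1*9²))² = (6/(-3 - 1*81))² = (6/(-3 - 81))² = (6/(-84))² = (-1/84*6)² = (-1/14)² = 1/196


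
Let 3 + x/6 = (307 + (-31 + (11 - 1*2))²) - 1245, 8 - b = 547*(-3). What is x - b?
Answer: -4391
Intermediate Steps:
b = 1649 (b = 8 - 547*(-3) = 8 - 1*(-1641) = 8 + 1641 = 1649)
x = -2742 (x = -18 + 6*((307 + (-31 + (11 - 1*2))²) - 1245) = -18 + 6*((307 + (-31 + (11 - 2))²) - 1245) = -18 + 6*((307 + (-31 + 9)²) - 1245) = -18 + 6*((307 + (-22)²) - 1245) = -18 + 6*((307 + 484) - 1245) = -18 + 6*(791 - 1245) = -18 + 6*(-454) = -18 - 2724 = -2742)
x - b = -2742 - 1*1649 = -2742 - 1649 = -4391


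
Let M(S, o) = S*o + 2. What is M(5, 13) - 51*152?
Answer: -7685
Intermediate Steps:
M(S, o) = 2 + S*o
M(5, 13) - 51*152 = (2 + 5*13) - 51*152 = (2 + 65) - 7752 = 67 - 7752 = -7685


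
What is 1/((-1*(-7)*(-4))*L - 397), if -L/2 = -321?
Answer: -1/18373 ≈ -5.4428e-5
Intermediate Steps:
L = 642 (L = -2*(-321) = 642)
1/((-1*(-7)*(-4))*L - 397) = 1/((-1*(-7)*(-4))*642 - 397) = 1/((7*(-4))*642 - 397) = 1/(-28*642 - 397) = 1/(-17976 - 397) = 1/(-18373) = -1/18373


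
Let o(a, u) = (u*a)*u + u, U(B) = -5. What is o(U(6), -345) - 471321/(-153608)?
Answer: -91468484439/153608 ≈ -5.9547e+5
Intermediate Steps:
o(a, u) = u + a*u² (o(a, u) = (a*u)*u + u = a*u² + u = u + a*u²)
o(U(6), -345) - 471321/(-153608) = -345*(1 - 5*(-345)) - 471321/(-153608) = -345*(1 + 1725) - 471321*(-1)/153608 = -345*1726 - 1*(-471321/153608) = -595470 + 471321/153608 = -91468484439/153608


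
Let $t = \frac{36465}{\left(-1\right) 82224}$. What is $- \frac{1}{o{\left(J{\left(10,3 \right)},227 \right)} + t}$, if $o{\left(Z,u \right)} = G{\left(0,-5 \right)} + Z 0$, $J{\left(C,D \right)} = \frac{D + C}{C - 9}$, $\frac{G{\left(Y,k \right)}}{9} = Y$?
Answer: $\frac{27408}{12155} \approx 2.2549$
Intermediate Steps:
$G{\left(Y,k \right)} = 9 Y$
$J{\left(C,D \right)} = \frac{C + D}{-9 + C}$
$o{\left(Z,u \right)} = 0$ ($o{\left(Z,u \right)} = 9 \cdot 0 + Z 0 = 0 + 0 = 0$)
$t = - \frac{12155}{27408}$ ($t = \frac{36465}{-82224} = 36465 \left(- \frac{1}{82224}\right) = - \frac{12155}{27408} \approx -0.44348$)
$- \frac{1}{o{\left(J{\left(10,3 \right)},227 \right)} + t} = - \frac{1}{0 - \frac{12155}{27408}} = - \frac{1}{- \frac{12155}{27408}} = \left(-1\right) \left(- \frac{27408}{12155}\right) = \frac{27408}{12155}$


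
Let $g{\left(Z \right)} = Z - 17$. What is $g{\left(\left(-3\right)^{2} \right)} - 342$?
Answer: $-350$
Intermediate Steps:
$g{\left(Z \right)} = -17 + Z$
$g{\left(\left(-3\right)^{2} \right)} - 342 = \left(-17 + \left(-3\right)^{2}\right) - 342 = \left(-17 + 9\right) - 342 = -8 - 342 = -350$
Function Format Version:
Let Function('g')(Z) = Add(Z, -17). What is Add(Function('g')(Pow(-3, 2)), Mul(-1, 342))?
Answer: -350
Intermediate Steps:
Function('g')(Z) = Add(-17, Z)
Add(Function('g')(Pow(-3, 2)), Mul(-1, 342)) = Add(Add(-17, Pow(-3, 2)), Mul(-1, 342)) = Add(Add(-17, 9), -342) = Add(-8, -342) = -350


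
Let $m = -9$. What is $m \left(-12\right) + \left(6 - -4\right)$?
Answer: $118$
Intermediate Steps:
$m \left(-12\right) + \left(6 - -4\right) = \left(-9\right) \left(-12\right) + \left(6 - -4\right) = 108 + \left(6 + 4\right) = 108 + 10 = 118$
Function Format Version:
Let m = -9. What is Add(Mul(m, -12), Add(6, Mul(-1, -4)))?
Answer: 118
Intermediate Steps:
Add(Mul(m, -12), Add(6, Mul(-1, -4))) = Add(Mul(-9, -12), Add(6, Mul(-1, -4))) = Add(108, Add(6, 4)) = Add(108, 10) = 118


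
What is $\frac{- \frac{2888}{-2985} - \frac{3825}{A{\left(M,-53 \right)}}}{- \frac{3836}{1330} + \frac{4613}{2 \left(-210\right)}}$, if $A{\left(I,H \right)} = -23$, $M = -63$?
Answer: $- \frac{872787724}{72357793} \approx -12.062$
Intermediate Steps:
$\frac{- \frac{2888}{-2985} - \frac{3825}{A{\left(M,-53 \right)}}}{- \frac{3836}{1330} + \frac{4613}{2 \left(-210\right)}} = \frac{- \frac{2888}{-2985} - \frac{3825}{-23}}{- \frac{3836}{1330} + \frac{4613}{2 \left(-210\right)}} = \frac{\left(-2888\right) \left(- \frac{1}{2985}\right) - - \frac{3825}{23}}{\left(-3836\right) \frac{1}{1330} + \frac{4613}{-420}} = \frac{\frac{2888}{2985} + \frac{3825}{23}}{- \frac{274}{95} + 4613 \left(- \frac{1}{420}\right)} = \frac{11484049}{68655 \left(- \frac{274}{95} - \frac{659}{60}\right)} = \frac{11484049}{68655 \left(- \frac{15809}{1140}\right)} = \frac{11484049}{68655} \left(- \frac{1140}{15809}\right) = - \frac{872787724}{72357793}$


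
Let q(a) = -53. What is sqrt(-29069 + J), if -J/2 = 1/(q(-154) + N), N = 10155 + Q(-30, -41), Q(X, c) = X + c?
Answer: I*sqrt(2924950735371)/10031 ≈ 170.5*I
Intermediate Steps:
N = 10084 (N = 10155 + (-30 - 41) = 10155 - 71 = 10084)
J = -2/10031 (J = -2/(-53 + 10084) = -2/10031 ≈ -0.00019938)
sqrt(-29069 + J) = sqrt(-29069 - 2/10031) = sqrt(-291591141/10031) = I*sqrt(2924950735371)/10031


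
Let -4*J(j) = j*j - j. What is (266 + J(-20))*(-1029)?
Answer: -165669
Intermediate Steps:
J(j) = -j**2/4 + j/4 (J(j) = -(j*j - j)/4 = -(j**2 - j)/4 = -j**2/4 + j/4)
(266 + J(-20))*(-1029) = (266 + (1/4)*(-20)*(1 - 1*(-20)))*(-1029) = (266 + (1/4)*(-20)*(1 + 20))*(-1029) = (266 + (1/4)*(-20)*21)*(-1029) = (266 - 105)*(-1029) = 161*(-1029) = -165669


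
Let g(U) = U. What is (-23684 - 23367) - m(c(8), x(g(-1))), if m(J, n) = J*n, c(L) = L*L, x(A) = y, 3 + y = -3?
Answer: -46667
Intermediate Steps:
y = -6 (y = -3 - 3 = -6)
x(A) = -6
c(L) = L²
(-23684 - 23367) - m(c(8), x(g(-1))) = (-23684 - 23367) - 8²*(-6) = -47051 - 64*(-6) = -47051 - 1*(-384) = -47051 + 384 = -46667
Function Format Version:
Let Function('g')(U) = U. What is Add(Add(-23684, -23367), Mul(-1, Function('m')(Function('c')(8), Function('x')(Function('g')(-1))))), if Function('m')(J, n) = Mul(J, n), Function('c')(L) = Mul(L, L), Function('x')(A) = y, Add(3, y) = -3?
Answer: -46667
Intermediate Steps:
y = -6 (y = Add(-3, -3) = -6)
Function('x')(A) = -6
Function('c')(L) = Pow(L, 2)
Add(Add(-23684, -23367), Mul(-1, Function('m')(Function('c')(8), Function('x')(Function('g')(-1))))) = Add(Add(-23684, -23367), Mul(-1, Mul(Pow(8, 2), -6))) = Add(-47051, Mul(-1, Mul(64, -6))) = Add(-47051, Mul(-1, -384)) = Add(-47051, 384) = -46667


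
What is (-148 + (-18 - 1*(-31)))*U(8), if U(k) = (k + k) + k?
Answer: -3240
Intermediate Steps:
U(k) = 3*k (U(k) = 2*k + k = 3*k)
(-148 + (-18 - 1*(-31)))*U(8) = (-148 + (-18 - 1*(-31)))*(3*8) = (-148 + (-18 + 31))*24 = (-148 + 13)*24 = -135*24 = -3240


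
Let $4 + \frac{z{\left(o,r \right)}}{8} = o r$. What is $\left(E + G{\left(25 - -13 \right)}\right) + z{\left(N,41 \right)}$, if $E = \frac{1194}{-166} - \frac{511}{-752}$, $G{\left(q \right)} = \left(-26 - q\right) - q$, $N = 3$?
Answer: $\frac{52647069}{62416} \approx 843.49$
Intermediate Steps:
$G{\left(q \right)} = -26 - 2 q$
$E = - \frac{406531}{62416}$ ($E = 1194 \left(- \frac{1}{166}\right) - - \frac{511}{752} = - \frac{597}{83} + \frac{511}{752} = - \frac{406531}{62416} \approx -6.5133$)
$z{\left(o,r \right)} = -32 + 8 o r$
$\left(E + G{\left(25 - -13 \right)}\right) + z{\left(N,41 \right)} = \left(- \frac{406531}{62416} - \left(26 + 2 \left(25 - -13\right)\right)\right) - \left(32 - 984\right) = \left(- \frac{406531}{62416} - \left(26 + 2 \left(25 + 13\right)\right)\right) + \left(-32 + 984\right) = \left(- \frac{406531}{62416} - 102\right) + 952 = - \frac{6772963}{62416} + 952 = \frac{52647069}{62416}$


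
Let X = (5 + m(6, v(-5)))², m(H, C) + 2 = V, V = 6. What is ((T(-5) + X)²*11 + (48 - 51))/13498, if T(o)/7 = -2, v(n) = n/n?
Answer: 24688/6749 ≈ 3.6580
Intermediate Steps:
v(n) = 1
m(H, C) = 4 (m(H, C) = -2 + 6 = 4)
T(o) = -14 (T(o) = 7*(-2) = -14)
X = 81 (X = (5 + 4)² = 9² = 81)
((T(-5) + X)²*11 + (48 - 51))/13498 = ((-14 + 81)²*11 + (48 - 51))/13498 = (67²*11 - 3)*(1/13498) = (4489*11 - 3)*(1/13498) = (49379 - 3)*(1/13498) = 49376*(1/13498) = 24688/6749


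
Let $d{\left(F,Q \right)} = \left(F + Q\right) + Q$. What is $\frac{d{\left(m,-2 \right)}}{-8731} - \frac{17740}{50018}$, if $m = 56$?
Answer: $- \frac{78744438}{218353579} \approx -0.36063$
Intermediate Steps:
$d{\left(F,Q \right)} = F + 2 Q$
$\frac{d{\left(m,-2 \right)}}{-8731} - \frac{17740}{50018} = \frac{56 + 2 \left(-2\right)}{-8731} - \frac{17740}{50018} = \left(56 - 4\right) \left(- \frac{1}{8731}\right) - \frac{8870}{25009} = 52 \left(- \frac{1}{8731}\right) - \frac{8870}{25009} = - \frac{52}{8731} - \frac{8870}{25009} = - \frac{78744438}{218353579}$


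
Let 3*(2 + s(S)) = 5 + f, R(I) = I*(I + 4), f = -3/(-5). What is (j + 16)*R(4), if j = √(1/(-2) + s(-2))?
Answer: 512 + 16*I*√570/15 ≈ 512.0 + 25.466*I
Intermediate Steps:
f = ⅗ (f = -3*(-⅕) = ⅗ ≈ 0.60000)
R(I) = I*(4 + I)
s(S) = -2/15 (s(S) = -2 + (5 + ⅗)/3 = -2 + (⅓)*(28/5) = -2 + 28/15 = -2/15)
j = I*√570/30 (j = √(1/(-2) - 2/15) = √(-½ - 2/15) = √(-19/30) = I*√570/30 ≈ 0.79582*I)
(j + 16)*R(4) = (I*√570/30 + 16)*(4*(4 + 4)) = (16 + I*√570/30)*(4*8) = (16 + I*√570/30)*32 = 512 + 16*I*√570/15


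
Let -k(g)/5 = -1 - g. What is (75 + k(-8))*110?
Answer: 4400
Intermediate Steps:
k(g) = 5 + 5*g (k(g) = -5*(-1 - g) = 5 + 5*g)
(75 + k(-8))*110 = (75 + (5 + 5*(-8)))*110 = (75 + (5 - 40))*110 = (75 - 35)*110 = 40*110 = 4400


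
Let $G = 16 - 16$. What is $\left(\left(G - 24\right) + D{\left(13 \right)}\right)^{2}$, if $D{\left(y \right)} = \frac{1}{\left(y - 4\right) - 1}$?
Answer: $\frac{36481}{64} \approx 570.02$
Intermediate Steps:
$G = 0$
$D{\left(y \right)} = \frac{1}{-5 + y}$ ($D{\left(y \right)} = \frac{1}{\left(-4 + y\right) - 1} = \frac{1}{-5 + y}$)
$\left(\left(G - 24\right) + D{\left(13 \right)}\right)^{2} = \left(\left(0 - 24\right) + \frac{1}{-5 + 13}\right)^{2} = \left(-24 + \frac{1}{8}\right)^{2} = \left(- \frac{191}{8}\right)^{2} = \frac{36481}{64}$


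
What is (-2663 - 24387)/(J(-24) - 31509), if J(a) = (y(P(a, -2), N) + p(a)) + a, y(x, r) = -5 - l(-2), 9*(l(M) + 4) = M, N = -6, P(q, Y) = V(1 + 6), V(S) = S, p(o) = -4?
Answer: 24345/28384 ≈ 0.85770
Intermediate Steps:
P(q, Y) = 7 (P(q, Y) = 1 + 6 = 7)
l(M) = -4 + M/9
y(x, r) = -7/9 (y(x, r) = -5 - (-4 + (⅑)*(-2)) = -5 - (-4 - 2/9) = -5 - 1*(-38/9) = -5 + 38/9 = -7/9)
J(a) = -43/9 + a (J(a) = (-7/9 - 4) + a = -43/9 + a)
(-2663 - 24387)/(J(-24) - 31509) = (-2663 - 24387)/((-43/9 - 24) - 31509) = -27050/(-259/9 - 31509) = -27050/(-283840/9) = -27050*(-9/283840) = 24345/28384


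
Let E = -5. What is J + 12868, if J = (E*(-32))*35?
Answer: 18468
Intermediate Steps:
J = 5600 (J = -5*(-32)*35 = 160*35 = 5600)
J + 12868 = 5600 + 12868 = 18468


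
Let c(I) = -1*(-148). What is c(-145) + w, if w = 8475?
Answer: 8623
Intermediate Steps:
c(I) = 148
c(-145) + w = 148 + 8475 = 8623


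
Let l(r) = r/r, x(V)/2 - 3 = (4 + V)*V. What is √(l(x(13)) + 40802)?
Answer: √40803 ≈ 202.00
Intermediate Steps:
x(V) = 6 + 2*V*(4 + V) (x(V) = 6 + 2*((4 + V)*V) = 6 + 2*(V*(4 + V)) = 6 + 2*V*(4 + V))
l(r) = 1
√(l(x(13)) + 40802) = √(1 + 40802) = √40803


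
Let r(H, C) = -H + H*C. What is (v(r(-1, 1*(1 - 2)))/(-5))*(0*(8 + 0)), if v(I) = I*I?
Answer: 0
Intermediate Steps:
r(H, C) = -H + C*H
v(I) = I²
(v(r(-1, 1*(1 - 2)))/(-5))*(0*(8 + 0)) = ((-(-1 + 1*(1 - 2)))²/(-5))*(0*(8 + 0)) = ((-(-1 + 1*(-1)))²*(-⅕))*(0*8) = ((-(-1 - 1))²*(-⅕))*0 = ((-1*(-2))²*(-⅕))*0 = (2²*(-⅕))*0 = (4*(-⅕))*0 = -⅘*0 = 0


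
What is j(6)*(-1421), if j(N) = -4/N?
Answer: 2842/3 ≈ 947.33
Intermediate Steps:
j(6)*(-1421) = -4/6*(-1421) = -4*1/6*(-1421) = -2/3*(-1421) = 2842/3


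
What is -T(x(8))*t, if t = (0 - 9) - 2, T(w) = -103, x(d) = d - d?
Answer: -1133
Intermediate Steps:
x(d) = 0
t = -11 (t = -9 - 2 = -11)
-T(x(8))*t = -(-103)*(-11) = -1*1133 = -1133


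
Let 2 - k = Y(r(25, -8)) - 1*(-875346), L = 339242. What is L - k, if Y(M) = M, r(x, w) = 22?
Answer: 1214608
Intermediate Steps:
k = -875366 (k = 2 - (22 - 1*(-875346)) = 2 - (22 + 875346) = 2 - 1*875368 = 2 - 875368 = -875366)
L - k = 339242 - 1*(-875366) = 339242 + 875366 = 1214608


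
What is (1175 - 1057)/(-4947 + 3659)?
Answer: -59/644 ≈ -0.091615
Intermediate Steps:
(1175 - 1057)/(-4947 + 3659) = 118/(-1288) = 118*(-1/1288) = -59/644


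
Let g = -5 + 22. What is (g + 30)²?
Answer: 2209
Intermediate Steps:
g = 17
(g + 30)² = (17 + 30)² = 47² = 2209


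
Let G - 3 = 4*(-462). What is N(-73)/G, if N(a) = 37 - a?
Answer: -22/369 ≈ -0.059621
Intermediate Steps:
G = -1845 (G = 3 + 4*(-462) = 3 - 1848 = -1845)
N(-73)/G = (37 - 1*(-73))/(-1845) = (37 + 73)*(-1/1845) = 110*(-1/1845) = -22/369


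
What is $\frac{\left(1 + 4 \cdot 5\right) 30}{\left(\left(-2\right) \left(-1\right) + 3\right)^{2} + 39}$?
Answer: $\frac{315}{32} \approx 9.8438$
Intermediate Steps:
$\frac{\left(1 + 4 \cdot 5\right) 30}{\left(\left(-2\right) \left(-1\right) + 3\right)^{2} + 39} = \frac{\left(1 + 20\right) 30}{\left(2 + 3\right)^{2} + 39} = \frac{21 \cdot 30}{5^{2} + 39} = \frac{630}{25 + 39} = \frac{630}{64} = 630 \cdot \frac{1}{64} = \frac{315}{32}$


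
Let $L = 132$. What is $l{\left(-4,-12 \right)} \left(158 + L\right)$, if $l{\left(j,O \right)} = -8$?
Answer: $-2320$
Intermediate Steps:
$l{\left(-4,-12 \right)} \left(158 + L\right) = - 8 \left(158 + 132\right) = \left(-8\right) 290 = -2320$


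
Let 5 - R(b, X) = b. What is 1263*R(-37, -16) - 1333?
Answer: 51713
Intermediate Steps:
R(b, X) = 5 - b
1263*R(-37, -16) - 1333 = 1263*(5 - 1*(-37)) - 1333 = 1263*(5 + 37) - 1333 = 1263*42 - 1333 = 53046 - 1333 = 51713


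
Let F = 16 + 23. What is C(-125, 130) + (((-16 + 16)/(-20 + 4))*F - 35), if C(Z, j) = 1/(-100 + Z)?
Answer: -7876/225 ≈ -35.004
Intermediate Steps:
F = 39
C(-125, 130) + (((-16 + 16)/(-20 + 4))*F - 35) = 1/(-100 - 125) + (((-16 + 16)/(-20 + 4))*39 - 35) = 1/(-225) + ((0/(-16))*39 - 35) = -1/225 + ((0*(-1/16))*39 - 35) = -1/225 + (0*39 - 35) = -1/225 + (0 - 35) = -1/225 - 35 = -7876/225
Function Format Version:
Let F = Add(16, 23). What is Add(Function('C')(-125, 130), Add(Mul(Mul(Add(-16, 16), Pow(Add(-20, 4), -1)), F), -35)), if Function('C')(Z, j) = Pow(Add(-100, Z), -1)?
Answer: Rational(-7876, 225) ≈ -35.004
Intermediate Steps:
F = 39
Add(Function('C')(-125, 130), Add(Mul(Mul(Add(-16, 16), Pow(Add(-20, 4), -1)), F), -35)) = Add(Pow(Add(-100, -125), -1), Add(Mul(Mul(Add(-16, 16), Pow(Add(-20, 4), -1)), 39), -35)) = Add(Pow(-225, -1), Add(Mul(Mul(0, Pow(-16, -1)), 39), -35)) = Add(Rational(-1, 225), Add(Mul(Mul(0, Rational(-1, 16)), 39), -35)) = Add(Rational(-1, 225), Add(Mul(0, 39), -35)) = Add(Rational(-1, 225), Add(0, -35)) = Add(Rational(-1, 225), -35) = Rational(-7876, 225)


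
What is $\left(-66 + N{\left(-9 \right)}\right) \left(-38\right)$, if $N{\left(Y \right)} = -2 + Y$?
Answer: $2926$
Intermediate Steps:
$\left(-66 + N{\left(-9 \right)}\right) \left(-38\right) = \left(-66 - 11\right) \left(-38\right) = \left(-77\right) \left(-38\right) = 2926$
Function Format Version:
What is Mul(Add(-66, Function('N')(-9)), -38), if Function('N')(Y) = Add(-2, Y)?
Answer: 2926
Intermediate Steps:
Mul(Add(-66, Function('N')(-9)), -38) = Mul(Add(-66, Add(-2, -9)), -38) = Mul(Add(-66, -11), -38) = Mul(-77, -38) = 2926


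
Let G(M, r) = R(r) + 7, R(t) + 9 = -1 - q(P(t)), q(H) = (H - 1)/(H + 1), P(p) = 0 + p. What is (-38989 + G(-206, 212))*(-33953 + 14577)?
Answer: 160927503632/213 ≈ 7.5553e+8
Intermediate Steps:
P(p) = p
q(H) = (-1 + H)/(1 + H)
R(t) = -10 - (-1 + t)/(1 + t) (R(t) = -9 + (-1 - (-1 + t)/(1 + t)) = -10 - (-1 + t)/(1 + t))
G(M, r) = 7 + (-9 - 11*r)/(1 + r) (G(M, r) = (-9 - 11*r)/(1 + r) + 7 = 7 + (-9 - 11*r)/(1 + r))
(-38989 + G(-206, 212))*(-33953 + 14577) = (-38989 + 2*(-1 - 2*212)/(1 + 212))*(-33953 + 14577) = (-38989 + 2*(-1 - 424)/213)*(-19376) = (-38989 + 2*(1/213)*(-425))*(-19376) = (-38989 - 850/213)*(-19376) = -8305507/213*(-19376) = 160927503632/213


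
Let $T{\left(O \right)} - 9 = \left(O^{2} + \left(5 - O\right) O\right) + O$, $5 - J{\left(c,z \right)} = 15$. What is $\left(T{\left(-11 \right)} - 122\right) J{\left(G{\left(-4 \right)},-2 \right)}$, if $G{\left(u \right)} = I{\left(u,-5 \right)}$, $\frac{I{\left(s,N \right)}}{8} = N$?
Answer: $1790$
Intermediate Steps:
$I{\left(s,N \right)} = 8 N$
$G{\left(u \right)} = -40$ ($G{\left(u \right)} = 8 \left(-5\right) = -40$)
$J{\left(c,z \right)} = -10$ ($J{\left(c,z \right)} = 5 - 15 = -10$)
$T{\left(O \right)} = 9 + O + O^{2} + O \left(5 - O\right)$ ($T{\left(O \right)} = 9 + \left(\left(O^{2} + \left(5 - O\right) O\right) + O\right) = 9 + \left(\left(O^{2} + O \left(5 - O\right)\right) + O\right) = 9 + \left(O + O^{2} + O \left(5 - O\right)\right) = 9 + O + O^{2} + O \left(5 - O\right)$)
$\left(T{\left(-11 \right)} - 122\right) J{\left(G{\left(-4 \right)},-2 \right)} = \left(\left(9 + 6 \left(-11\right)\right) - 122\right) \left(-10\right) = \left(\left(9 - 66\right) - 122\right) \left(-10\right) = \left(-57 - 122\right) \left(-10\right) = \left(-179\right) \left(-10\right) = 1790$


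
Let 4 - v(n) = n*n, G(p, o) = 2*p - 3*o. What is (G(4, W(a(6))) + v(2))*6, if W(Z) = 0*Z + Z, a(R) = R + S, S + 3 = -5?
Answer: 84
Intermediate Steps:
S = -8 (S = -3 - 5 = -8)
a(R) = -8 + R (a(R) = R - 8 = -8 + R)
W(Z) = Z (W(Z) = 0 + Z = Z)
G(p, o) = -3*o + 2*p
v(n) = 4 - n² (v(n) = 4 - n*n = 4 - n²)
(G(4, W(a(6))) + v(2))*6 = ((-3*(-8 + 6) + 2*4) + (4 - 1*2²))*6 = ((-3*(-2) + 8) + (4 - 1*4))*6 = ((6 + 8) + (4 - 4))*6 = (14 + 0)*6 = 14*6 = 84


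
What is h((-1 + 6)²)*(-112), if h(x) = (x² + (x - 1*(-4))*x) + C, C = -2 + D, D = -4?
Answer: -150528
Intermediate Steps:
C = -6 (C = -2 - 4 = -6)
h(x) = -6 + x² + x*(4 + x) (h(x) = (x² + (x - 1*(-4))*x) - 6 = (x² + (x + 4)*x) - 6 = (x² + (4 + x)*x) - 6 = (x² + x*(4 + x)) - 6 = -6 + x² + x*(4 + x))
h((-1 + 6)²)*(-112) = (-6 + 2*((-1 + 6)²)² + 4*(-1 + 6)²)*(-112) = (-6 + 2*(5²)² + 4*5²)*(-112) = (-6 + 2*25² + 4*25)*(-112) = (-6 + 2*625 + 100)*(-112) = (-6 + 1250 + 100)*(-112) = 1344*(-112) = -150528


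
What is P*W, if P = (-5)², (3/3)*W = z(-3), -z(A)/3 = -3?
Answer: 225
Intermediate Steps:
z(A) = 9 (z(A) = -3*(-3) = 9)
W = 9
P = 25
P*W = 25*9 = 225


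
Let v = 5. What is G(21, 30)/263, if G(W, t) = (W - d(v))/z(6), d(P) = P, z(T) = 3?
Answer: 16/789 ≈ 0.020279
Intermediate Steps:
G(W, t) = -5/3 + W/3 (G(W, t) = (W - 1*5)/3 = (W - 5)*(⅓) = (-5 + W)*(⅓) = -5/3 + W/3)
G(21, 30)/263 = (-5/3 + (⅓)*21)/263 = (-5/3 + 7)*(1/263) = (16/3)*(1/263) = 16/789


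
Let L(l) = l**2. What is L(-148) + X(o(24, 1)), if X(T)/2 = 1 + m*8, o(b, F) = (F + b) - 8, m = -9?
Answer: 21762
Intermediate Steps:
o(b, F) = -8 + F + b
X(T) = -142 (X(T) = 2*(1 - 9*8) = 2*(1 - 72) = 2*(-71) = -142)
L(-148) + X(o(24, 1)) = (-148)**2 - 142 = 21904 - 142 = 21762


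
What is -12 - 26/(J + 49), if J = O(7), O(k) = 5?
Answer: -337/27 ≈ -12.481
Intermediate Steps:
J = 5
-12 - 26/(J + 49) = -12 - 26/(5 + 49) = -12 - 26/54 = -12 + (1/54)*(-26) = -12 - 13/27 = -337/27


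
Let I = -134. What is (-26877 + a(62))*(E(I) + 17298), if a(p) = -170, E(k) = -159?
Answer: -463558533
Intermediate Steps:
(-26877 + a(62))*(E(I) + 17298) = (-26877 - 170)*(-159 + 17298) = -27047*17139 = -463558533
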